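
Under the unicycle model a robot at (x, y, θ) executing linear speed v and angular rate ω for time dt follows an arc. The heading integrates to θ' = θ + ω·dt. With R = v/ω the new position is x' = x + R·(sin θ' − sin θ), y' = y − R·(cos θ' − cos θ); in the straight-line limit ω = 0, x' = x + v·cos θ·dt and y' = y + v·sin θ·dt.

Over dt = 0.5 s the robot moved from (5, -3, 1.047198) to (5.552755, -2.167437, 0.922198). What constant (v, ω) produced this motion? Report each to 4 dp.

Δθ = 0.922198 − 1.047198 = -0.125000
ω = Δθ/dt = -0.125000/0.5 = -0.2500
R = −Δy/(cos θ' − cos θ) = -8.0000
v = R·ω = -8.0000·-0.2500 = 2.0000

v = 2.0000, ω = -0.2500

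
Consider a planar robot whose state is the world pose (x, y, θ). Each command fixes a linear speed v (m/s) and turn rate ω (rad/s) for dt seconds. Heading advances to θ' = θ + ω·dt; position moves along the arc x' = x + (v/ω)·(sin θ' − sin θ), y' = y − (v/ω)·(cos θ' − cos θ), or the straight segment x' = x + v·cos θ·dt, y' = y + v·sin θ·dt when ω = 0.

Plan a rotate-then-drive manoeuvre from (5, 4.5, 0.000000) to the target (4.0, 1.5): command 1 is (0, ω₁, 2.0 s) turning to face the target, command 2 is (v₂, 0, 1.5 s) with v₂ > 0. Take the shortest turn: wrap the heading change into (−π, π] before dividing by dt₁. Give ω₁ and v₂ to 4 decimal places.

ω₁ = -0.9463, v₂ = 2.1082

heading to target = atan2(1.5−4.5, 4−5) = -1.8925
Δθ = wrap(-1.8925 − 0.0000) = -1.8925; ω₁ = Δθ/dt₁ = -0.9463
distance = √((4−5)² + (1.5−4.5)²) = 3.1623; v₂ = distance/dt₂ = 2.1082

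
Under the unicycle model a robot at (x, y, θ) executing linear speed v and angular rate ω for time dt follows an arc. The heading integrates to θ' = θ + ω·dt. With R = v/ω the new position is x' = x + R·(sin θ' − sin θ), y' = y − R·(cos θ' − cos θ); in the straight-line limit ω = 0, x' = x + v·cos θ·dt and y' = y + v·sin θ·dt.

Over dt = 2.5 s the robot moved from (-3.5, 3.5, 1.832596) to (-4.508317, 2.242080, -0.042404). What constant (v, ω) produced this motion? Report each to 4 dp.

v = -0.7500, ω = -0.7500

Δθ = -0.042404 − 1.832596 = -1.875000
ω = Δθ/dt = -1.875000/2.5 = -0.7500
R = −Δy/(cos θ' − cos θ) = 1.0000
v = R·ω = 1.0000·-0.7500 = -0.7500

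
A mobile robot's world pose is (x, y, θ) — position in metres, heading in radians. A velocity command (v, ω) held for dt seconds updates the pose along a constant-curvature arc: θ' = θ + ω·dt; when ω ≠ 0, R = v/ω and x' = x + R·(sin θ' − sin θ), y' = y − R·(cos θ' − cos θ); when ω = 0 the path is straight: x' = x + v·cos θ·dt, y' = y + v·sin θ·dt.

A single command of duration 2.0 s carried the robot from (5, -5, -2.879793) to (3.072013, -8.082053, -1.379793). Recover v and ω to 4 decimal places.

Δθ = -1.379793 − -2.879793 = 1.500000
ω = Δθ/dt = 1.500000/2.0 = 0.7500
R = −Δy/(cos θ' − cos θ) = 2.6667
v = R·ω = 2.6667·0.7500 = 2.0000

v = 2.0000, ω = 0.7500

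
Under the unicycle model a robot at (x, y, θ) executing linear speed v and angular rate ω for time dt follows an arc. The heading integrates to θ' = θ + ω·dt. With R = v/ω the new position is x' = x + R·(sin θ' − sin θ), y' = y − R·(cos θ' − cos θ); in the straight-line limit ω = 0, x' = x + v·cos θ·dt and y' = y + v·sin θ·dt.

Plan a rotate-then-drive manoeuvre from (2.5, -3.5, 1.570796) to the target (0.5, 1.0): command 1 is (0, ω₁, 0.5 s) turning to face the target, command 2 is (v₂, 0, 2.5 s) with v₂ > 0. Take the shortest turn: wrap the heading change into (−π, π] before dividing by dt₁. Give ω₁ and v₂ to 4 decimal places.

heading to target = atan2(1−-3.5, 0.5−2.5) = 1.9890
Δθ = wrap(1.9890 − 1.5708) = 0.4182; ω₁ = Δθ/dt₁ = 0.8364
distance = √((0.5−2.5)² + (1−-3.5)²) = 4.9244; v₂ = distance/dt₂ = 1.9698

ω₁ = 0.8364, v₂ = 1.9698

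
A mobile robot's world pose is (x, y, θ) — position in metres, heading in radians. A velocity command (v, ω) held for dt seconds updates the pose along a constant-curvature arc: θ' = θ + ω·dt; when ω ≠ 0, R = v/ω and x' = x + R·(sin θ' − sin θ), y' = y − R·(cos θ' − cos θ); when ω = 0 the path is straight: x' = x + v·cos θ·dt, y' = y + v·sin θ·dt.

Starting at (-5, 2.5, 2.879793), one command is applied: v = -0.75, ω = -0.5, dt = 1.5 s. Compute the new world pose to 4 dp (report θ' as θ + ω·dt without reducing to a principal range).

(-4.1165, 1.8466, 2.1298)

θ' = 2.8798 + -0.5·1.5 = 2.1298
R = v/ω = -0.75/-0.5 = 1.5000
x' = -5 + 1.5000·(sin 2.1298 − sin 2.8798) = -4.1165
y' = 2.5 − 1.5000·(cos 2.1298 − cos 2.8798) = 1.8466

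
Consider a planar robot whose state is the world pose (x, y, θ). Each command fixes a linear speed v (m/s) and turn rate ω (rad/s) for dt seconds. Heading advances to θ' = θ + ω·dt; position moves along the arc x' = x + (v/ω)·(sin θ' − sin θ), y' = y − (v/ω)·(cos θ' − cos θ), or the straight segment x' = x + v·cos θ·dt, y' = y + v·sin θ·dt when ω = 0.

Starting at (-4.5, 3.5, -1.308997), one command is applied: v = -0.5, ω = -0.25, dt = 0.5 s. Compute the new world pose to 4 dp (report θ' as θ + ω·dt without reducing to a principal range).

θ' = -1.3090 + -0.25·0.5 = -1.4340
R = v/ω = -0.5/-0.25 = 2.0000
x' = -4.5 + 2.0000·(sin -1.4340 − sin -1.3090) = -4.5495
y' = 3.5 − 2.0000·(cos -1.4340 − cos -1.3090) = 3.7449

(-4.5495, 3.7449, -1.4340)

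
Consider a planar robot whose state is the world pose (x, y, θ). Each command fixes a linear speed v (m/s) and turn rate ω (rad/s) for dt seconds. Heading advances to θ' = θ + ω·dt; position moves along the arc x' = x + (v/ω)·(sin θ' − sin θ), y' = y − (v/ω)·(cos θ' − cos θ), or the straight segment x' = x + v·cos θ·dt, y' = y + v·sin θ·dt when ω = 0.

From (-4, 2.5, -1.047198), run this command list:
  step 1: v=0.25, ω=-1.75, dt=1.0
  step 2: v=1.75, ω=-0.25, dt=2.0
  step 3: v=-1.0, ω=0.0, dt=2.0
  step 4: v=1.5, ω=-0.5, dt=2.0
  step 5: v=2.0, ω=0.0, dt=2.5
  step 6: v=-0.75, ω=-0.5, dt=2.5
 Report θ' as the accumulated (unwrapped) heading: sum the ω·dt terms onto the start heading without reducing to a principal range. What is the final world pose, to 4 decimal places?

(-10.2105, 6.2697, -5.5472)

step 1: θ'=-2.7972 (R=-0.1429) → pose (-4.0755, 2.2941, -2.7972)
step 2: θ'=-3.2972 (R=-7.0000) → pose (-7.5237, 1.9676, -3.2972)
step 3: θ'=-3.2972 (straight) → pose (-5.5479, 1.6577, -3.2972)
step 4: θ'=-4.2972 (R=-3.0000) → pose (-7.8281, 3.4113, -4.2972)
step 5: θ'=-4.2972 (straight) → pose (-9.8449, 7.9865, -4.2972)
step 6: θ'=-5.5472 (R=1.5000) → pose (-10.2105, 6.2697, -5.5472)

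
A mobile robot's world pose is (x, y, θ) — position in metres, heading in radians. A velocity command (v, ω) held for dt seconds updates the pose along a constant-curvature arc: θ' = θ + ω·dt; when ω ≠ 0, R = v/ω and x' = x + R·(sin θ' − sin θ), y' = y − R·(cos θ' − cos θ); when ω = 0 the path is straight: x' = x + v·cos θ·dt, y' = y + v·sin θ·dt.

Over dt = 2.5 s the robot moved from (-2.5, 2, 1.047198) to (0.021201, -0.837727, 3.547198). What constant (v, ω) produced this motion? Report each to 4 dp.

Δθ = 3.547198 − 1.047198 = 2.500000
ω = Δθ/dt = 2.500000/2.5 = 1.0000
R = −Δy/(cos θ' − cos θ) = -2.0000
v = R·ω = -2.0000·1.0000 = -2.0000

v = -2.0000, ω = 1.0000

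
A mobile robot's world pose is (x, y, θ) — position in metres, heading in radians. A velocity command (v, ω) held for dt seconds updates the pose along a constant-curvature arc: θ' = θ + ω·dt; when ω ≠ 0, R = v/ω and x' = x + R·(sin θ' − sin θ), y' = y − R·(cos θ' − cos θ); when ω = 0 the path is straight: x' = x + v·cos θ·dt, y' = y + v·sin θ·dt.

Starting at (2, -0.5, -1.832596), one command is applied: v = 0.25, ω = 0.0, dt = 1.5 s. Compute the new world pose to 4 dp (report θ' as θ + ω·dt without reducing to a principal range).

θ' = -1.8326 + 0.0·1.5 = -1.8326
ω = 0 → straight: x' = 2 + 0.25·cos(-1.8326)·1.5 = 1.9029
y' = -0.5 + 0.25·sin(-1.8326)·1.5 = -0.8622

(1.9029, -0.8622, -1.8326)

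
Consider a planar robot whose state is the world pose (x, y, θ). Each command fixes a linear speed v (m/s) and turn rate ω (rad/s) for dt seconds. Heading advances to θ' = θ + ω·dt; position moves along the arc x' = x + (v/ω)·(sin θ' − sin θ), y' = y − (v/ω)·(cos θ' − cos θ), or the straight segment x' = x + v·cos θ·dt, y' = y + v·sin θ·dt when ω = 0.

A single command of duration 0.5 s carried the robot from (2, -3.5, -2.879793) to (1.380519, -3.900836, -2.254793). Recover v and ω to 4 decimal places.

v = 1.5000, ω = 1.2500

Δθ = -2.254793 − -2.879793 = 0.625000
ω = Δθ/dt = 0.625000/0.5 = 1.2500
R = Δx/(sin θ' − sin θ) = 1.2000
v = R·ω = 1.2000·1.2500 = 1.5000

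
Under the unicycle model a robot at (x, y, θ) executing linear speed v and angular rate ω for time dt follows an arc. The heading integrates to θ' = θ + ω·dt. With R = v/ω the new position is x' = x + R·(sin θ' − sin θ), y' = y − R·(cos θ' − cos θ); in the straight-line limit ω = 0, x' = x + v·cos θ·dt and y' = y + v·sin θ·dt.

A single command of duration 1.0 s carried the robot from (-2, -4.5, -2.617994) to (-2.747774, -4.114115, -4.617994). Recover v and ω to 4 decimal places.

Δθ = -4.617994 − -2.617994 = -2.000000
ω = Δθ/dt = -2.000000/1.0 = -2.0000
R = Δx/(sin θ' − sin θ) = -0.5000
v = R·ω = -0.5000·-2.0000 = 1.0000

v = 1.0000, ω = -2.0000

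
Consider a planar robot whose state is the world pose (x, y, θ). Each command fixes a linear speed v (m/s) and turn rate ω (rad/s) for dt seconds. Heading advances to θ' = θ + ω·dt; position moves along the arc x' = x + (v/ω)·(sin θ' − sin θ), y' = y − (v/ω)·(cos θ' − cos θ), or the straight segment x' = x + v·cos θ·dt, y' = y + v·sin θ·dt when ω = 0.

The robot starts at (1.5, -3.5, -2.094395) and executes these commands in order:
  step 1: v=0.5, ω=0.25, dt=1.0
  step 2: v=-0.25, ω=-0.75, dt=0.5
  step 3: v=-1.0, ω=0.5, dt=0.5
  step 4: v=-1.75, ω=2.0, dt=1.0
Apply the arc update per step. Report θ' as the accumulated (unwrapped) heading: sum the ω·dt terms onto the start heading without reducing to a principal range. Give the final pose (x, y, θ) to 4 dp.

(0.7779, -2.2022, 0.0306)

step 1: θ'=-1.8444 (R=2.0000) → pose (1.3064, -3.9596, -1.8444)
step 2: θ'=-2.2194 (R=0.3333) → pose (1.3617, -3.8483, -2.2194)
step 3: θ'=-1.9694 (R=-2.0000) → pose (1.6111, -3.4164, -1.9694)
step 4: θ'=0.0306 (R=-0.8750) → pose (0.7779, -2.2022, 0.0306)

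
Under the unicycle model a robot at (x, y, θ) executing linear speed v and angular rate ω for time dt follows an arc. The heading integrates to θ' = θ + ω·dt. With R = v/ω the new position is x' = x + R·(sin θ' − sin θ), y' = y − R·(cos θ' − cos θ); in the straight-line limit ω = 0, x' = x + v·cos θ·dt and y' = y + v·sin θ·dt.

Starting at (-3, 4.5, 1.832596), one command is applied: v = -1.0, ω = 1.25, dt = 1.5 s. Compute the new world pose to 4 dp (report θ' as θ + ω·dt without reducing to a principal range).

(-1.7982, 4.0318, 3.7076)

θ' = 1.8326 + 1.25·1.5 = 3.7076
R = v/ω = -1.0/1.25 = -0.8000
x' = -3 + -0.8000·(sin 3.7076 − sin 1.8326) = -1.7982
y' = 4.5 − -0.8000·(cos 3.7076 − cos 1.8326) = 4.0318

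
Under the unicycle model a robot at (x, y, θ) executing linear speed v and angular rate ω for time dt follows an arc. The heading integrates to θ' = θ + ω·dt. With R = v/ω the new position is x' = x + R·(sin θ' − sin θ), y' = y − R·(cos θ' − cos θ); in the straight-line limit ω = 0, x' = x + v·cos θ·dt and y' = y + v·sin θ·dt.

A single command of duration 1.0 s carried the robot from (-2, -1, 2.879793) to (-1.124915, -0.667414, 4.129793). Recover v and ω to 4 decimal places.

v = -1.0000, ω = 1.2500

Δθ = 4.129793 − 2.879793 = 1.250000
ω = Δθ/dt = 1.250000/1.0 = 1.2500
R = Δx/(sin θ' − sin θ) = -0.8000
v = R·ω = -0.8000·1.2500 = -1.0000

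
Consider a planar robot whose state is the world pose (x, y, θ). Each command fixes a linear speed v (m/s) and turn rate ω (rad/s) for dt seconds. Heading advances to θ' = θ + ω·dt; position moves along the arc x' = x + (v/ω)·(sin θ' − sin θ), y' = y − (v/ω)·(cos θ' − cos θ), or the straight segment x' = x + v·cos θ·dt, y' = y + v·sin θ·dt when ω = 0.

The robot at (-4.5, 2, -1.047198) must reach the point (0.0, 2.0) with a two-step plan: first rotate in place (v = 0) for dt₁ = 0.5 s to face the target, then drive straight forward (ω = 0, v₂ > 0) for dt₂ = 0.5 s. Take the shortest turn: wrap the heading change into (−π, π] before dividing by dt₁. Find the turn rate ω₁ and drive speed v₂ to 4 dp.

heading to target = atan2(2−2, 0−-4.5) = 0.0000
Δθ = wrap(0.0000 − -1.0472) = 1.0472; ω₁ = Δθ/dt₁ = 2.0944
distance = √((0−-4.5)² + (2−2)²) = 4.5000; v₂ = distance/dt₂ = 9.0000

ω₁ = 2.0944, v₂ = 9.0000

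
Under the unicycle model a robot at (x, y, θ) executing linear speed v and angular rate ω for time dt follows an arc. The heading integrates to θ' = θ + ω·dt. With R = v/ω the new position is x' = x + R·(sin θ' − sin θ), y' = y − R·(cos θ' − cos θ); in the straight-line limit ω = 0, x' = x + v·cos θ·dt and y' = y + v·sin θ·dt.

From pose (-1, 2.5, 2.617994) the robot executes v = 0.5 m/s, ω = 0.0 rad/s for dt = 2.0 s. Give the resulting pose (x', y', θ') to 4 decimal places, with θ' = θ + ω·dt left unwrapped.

(-1.8660, 3.0000, 2.6180)

θ' = 2.6180 + 0.0·2.0 = 2.6180
ω = 0 → straight: x' = -1 + 0.5·cos(2.6180)·2.0 = -1.8660
y' = 2.5 + 0.5·sin(2.6180)·2.0 = 3.0000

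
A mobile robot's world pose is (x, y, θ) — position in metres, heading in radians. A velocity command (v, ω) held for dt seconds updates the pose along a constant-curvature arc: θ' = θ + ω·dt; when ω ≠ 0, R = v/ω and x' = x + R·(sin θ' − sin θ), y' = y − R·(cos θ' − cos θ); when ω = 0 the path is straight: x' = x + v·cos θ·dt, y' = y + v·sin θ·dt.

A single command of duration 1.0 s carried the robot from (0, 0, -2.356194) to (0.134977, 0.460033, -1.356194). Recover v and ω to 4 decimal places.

Δθ = -1.356194 − -2.356194 = 1.000000
ω = Δθ/dt = 1.000000/1.0 = 1.0000
R = −Δy/(cos θ' − cos θ) = -0.5000
v = R·ω = -0.5000·1.0000 = -0.5000

v = -0.5000, ω = 1.0000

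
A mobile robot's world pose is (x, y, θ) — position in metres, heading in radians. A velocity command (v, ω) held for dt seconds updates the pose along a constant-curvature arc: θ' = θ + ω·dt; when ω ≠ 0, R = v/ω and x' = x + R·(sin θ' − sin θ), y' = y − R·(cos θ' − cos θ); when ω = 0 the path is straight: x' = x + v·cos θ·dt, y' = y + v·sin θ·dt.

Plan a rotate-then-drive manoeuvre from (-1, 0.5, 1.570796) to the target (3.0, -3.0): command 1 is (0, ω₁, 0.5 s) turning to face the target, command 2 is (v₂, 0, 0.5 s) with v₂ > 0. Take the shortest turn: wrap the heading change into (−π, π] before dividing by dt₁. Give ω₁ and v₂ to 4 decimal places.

ω₁ = -4.5793, v₂ = 10.6301

heading to target = atan2(-3−0.5, 3−-1) = -0.7188
Δθ = wrap(-0.7188 − 1.5708) = -2.2896; ω₁ = Δθ/dt₁ = -4.5793
distance = √((3−-1)² + (-3−0.5)²) = 5.3151; v₂ = distance/dt₂ = 10.6301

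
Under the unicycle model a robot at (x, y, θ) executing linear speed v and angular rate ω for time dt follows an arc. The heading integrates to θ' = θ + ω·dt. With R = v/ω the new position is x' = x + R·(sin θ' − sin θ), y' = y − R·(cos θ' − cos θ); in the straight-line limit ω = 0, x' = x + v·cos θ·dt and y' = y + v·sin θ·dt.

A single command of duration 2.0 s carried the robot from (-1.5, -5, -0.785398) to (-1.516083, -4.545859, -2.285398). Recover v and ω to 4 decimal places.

Δθ = -2.285398 − -0.785398 = -1.500000
ω = Δθ/dt = -1.500000/2.0 = -0.7500
R = −Δy/(cos θ' − cos θ) = 0.3333
v = R·ω = 0.3333·-0.7500 = -0.2500

v = -0.2500, ω = -0.7500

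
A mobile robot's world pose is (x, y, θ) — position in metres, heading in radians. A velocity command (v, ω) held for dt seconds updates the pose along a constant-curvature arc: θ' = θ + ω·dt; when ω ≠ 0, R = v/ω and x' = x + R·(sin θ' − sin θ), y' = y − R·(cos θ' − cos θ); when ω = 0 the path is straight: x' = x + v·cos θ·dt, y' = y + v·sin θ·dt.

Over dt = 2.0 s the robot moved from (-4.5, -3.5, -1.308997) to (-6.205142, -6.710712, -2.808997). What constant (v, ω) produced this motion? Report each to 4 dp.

v = 2.0000, ω = -0.7500

Δθ = -2.808997 − -1.308997 = -1.500000
ω = Δθ/dt = -1.500000/2.0 = -0.7500
R = −Δy/(cos θ' − cos θ) = -2.6667
v = R·ω = -2.6667·-0.7500 = 2.0000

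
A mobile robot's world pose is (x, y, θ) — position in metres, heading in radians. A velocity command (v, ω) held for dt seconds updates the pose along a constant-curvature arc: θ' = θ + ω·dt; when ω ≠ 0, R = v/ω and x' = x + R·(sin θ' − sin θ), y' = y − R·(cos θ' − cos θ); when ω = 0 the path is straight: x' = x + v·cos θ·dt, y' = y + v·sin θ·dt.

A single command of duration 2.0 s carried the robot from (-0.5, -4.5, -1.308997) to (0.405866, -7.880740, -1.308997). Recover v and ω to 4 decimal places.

Δθ = -1.308997 − -1.308997 = 0.000000
ω = Δθ/dt = 0.000000/2.0 = 0.0000
ω = 0 → v = (Δx·cos θ + Δy·sin θ)/dt = 1.7500

v = 1.7500, ω = 0.0000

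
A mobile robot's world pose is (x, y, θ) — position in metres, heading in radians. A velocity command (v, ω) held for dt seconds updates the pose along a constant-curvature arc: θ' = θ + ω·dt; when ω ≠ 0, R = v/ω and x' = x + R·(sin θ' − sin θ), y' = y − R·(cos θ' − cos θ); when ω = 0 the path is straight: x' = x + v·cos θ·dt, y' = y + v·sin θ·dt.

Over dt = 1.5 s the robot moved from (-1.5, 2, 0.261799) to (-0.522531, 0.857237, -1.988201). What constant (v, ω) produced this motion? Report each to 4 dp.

Δθ = -1.988201 − 0.261799 = -2.250000
ω = Δθ/dt = -2.250000/1.5 = -1.5000
R = −Δy/(cos θ' − cos θ) = -0.8333
v = R·ω = -0.8333·-1.5000 = 1.2500

v = 1.2500, ω = -1.5000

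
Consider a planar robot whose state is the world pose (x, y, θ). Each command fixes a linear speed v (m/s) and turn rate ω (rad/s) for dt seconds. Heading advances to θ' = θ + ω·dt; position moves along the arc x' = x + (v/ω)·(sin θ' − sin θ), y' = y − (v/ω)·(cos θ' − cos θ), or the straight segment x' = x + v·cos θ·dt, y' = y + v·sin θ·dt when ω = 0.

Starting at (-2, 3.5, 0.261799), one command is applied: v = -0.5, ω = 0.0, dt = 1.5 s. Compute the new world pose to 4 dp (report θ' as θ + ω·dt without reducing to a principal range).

θ' = 0.2618 + 0.0·1.5 = 0.2618
ω = 0 → straight: x' = -2 + -0.5·cos(0.2618)·1.5 = -2.7244
y' = 3.5 + -0.5·sin(0.2618)·1.5 = 3.3059

(-2.7244, 3.3059, 0.2618)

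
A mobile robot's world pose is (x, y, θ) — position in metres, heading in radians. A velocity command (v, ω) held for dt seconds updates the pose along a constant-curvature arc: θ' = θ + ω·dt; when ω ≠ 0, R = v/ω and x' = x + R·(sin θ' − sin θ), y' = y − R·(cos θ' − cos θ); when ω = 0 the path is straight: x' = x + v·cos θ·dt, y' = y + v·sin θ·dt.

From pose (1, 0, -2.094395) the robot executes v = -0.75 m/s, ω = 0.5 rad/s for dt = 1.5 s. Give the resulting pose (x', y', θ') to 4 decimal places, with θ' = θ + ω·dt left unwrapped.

θ' = -2.0944 + 0.5·1.5 = -1.3444
R = v/ω = -0.75/0.5 = -1.5000
x' = 1 + -1.5000·(sin -1.3444 − sin -2.0944) = 1.1627
y' = 0 − -1.5000·(cos -1.3444 − cos -2.0944) = 1.0867

(1.1627, 1.0867, -1.3444)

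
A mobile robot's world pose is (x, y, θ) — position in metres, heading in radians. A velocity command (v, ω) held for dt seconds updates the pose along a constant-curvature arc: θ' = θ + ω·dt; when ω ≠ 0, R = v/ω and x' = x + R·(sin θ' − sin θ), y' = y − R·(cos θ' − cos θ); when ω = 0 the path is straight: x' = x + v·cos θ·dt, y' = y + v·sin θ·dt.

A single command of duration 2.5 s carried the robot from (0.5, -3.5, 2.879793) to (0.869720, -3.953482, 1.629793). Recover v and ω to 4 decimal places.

v = -0.2500, ω = -0.5000

Δθ = 1.629793 − 2.879793 = -1.250000
ω = Δθ/dt = -1.250000/2.5 = -0.5000
R = −Δy/(cos θ' − cos θ) = 0.5000
v = R·ω = 0.5000·-0.5000 = -0.2500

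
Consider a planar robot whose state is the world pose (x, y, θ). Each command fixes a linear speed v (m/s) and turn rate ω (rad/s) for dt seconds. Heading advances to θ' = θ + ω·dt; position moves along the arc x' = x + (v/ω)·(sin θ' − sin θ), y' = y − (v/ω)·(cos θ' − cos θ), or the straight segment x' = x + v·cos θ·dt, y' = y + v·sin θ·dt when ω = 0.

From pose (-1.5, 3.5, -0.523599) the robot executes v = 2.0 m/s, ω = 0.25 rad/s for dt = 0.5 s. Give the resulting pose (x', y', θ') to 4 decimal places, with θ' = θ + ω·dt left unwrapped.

(-0.6050, 3.0554, -0.3986)

θ' = -0.5236 + 0.25·0.5 = -0.3986
R = v/ω = 2.0/0.25 = 8.0000
x' = -1.5 + 8.0000·(sin -0.3986 − sin -0.5236) = -0.6050
y' = 3.5 − 8.0000·(cos -0.3986 − cos -0.5236) = 3.0554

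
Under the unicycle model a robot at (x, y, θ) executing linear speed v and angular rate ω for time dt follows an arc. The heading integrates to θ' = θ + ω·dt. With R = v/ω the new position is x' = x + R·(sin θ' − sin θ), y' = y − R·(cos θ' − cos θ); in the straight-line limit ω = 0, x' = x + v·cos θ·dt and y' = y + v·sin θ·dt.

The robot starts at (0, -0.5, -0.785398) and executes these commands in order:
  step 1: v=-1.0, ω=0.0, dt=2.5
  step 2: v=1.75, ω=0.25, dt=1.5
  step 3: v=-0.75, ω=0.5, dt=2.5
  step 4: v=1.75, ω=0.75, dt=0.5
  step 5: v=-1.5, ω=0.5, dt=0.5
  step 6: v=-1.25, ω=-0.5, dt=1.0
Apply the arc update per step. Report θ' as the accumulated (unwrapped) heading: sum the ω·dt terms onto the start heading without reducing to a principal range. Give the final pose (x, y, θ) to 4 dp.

(-1.4786, -1.7181, 0.9646)

step 1: θ'=-0.7854 (straight) → pose (-1.7678, 1.2678, -0.7854)
step 2: θ'=-0.4104 (R=7.0000) → pose (0.3892, -0.2012, -0.4104)
step 3: θ'=0.8396 (R=-1.5000) → pose (-1.3259, -0.5750, 0.8396)
step 4: θ'=1.2146 (R=2.3333) → pose (-0.8759, 0.1694, 1.2146)
step 5: θ'=1.4646 (R=-3.0000) → pose (-1.0473, -0.5587, 1.4646)
step 6: θ'=0.9646 (R=2.5000) → pose (-1.4786, -1.7181, 0.9646)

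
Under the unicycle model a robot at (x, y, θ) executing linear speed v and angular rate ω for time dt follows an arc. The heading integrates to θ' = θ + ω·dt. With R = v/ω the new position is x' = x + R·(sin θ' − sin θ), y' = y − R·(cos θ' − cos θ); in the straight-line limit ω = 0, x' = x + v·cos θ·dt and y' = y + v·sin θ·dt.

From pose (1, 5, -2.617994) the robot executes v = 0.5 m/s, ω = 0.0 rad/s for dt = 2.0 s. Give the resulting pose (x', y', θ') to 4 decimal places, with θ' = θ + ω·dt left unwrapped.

θ' = -2.6180 + 0.0·2.0 = -2.6180
ω = 0 → straight: x' = 1 + 0.5·cos(-2.6180)·2.0 = 0.1340
y' = 5 + 0.5·sin(-2.6180)·2.0 = 4.5000

(0.1340, 4.5000, -2.6180)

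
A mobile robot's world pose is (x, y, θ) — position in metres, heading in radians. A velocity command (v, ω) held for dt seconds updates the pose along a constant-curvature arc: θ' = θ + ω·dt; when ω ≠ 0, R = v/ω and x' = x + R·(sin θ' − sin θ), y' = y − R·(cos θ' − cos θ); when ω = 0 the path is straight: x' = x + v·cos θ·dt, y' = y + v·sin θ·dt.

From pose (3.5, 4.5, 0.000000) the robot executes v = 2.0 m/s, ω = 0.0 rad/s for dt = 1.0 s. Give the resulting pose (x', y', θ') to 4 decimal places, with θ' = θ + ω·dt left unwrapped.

θ' = 0.0000 + 0.0·1.0 = 0.0000
ω = 0 → straight: x' = 3.5 + 2.0·cos(0.0000)·1.0 = 5.5000
y' = 4.5 + 2.0·sin(0.0000)·1.0 = 4.5000

(5.5000, 4.5000, 0.0000)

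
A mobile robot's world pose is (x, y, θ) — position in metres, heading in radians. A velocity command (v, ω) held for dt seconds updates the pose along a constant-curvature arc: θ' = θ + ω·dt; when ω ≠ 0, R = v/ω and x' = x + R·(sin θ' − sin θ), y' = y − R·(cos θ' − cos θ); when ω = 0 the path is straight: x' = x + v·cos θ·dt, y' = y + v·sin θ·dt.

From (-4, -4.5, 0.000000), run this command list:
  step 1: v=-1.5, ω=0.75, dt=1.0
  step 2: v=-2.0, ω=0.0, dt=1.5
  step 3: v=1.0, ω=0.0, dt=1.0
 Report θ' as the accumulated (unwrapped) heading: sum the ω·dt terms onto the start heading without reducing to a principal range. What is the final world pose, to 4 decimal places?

(-6.8267, -6.3999, 0.7500)

step 1: θ'=0.7500 (R=-2.0000) → pose (-5.3633, -5.0366, 0.7500)
step 2: θ'=0.7500 (straight) → pose (-7.5583, -7.0815, 0.7500)
step 3: θ'=0.7500 (straight) → pose (-6.8267, -6.3999, 0.7500)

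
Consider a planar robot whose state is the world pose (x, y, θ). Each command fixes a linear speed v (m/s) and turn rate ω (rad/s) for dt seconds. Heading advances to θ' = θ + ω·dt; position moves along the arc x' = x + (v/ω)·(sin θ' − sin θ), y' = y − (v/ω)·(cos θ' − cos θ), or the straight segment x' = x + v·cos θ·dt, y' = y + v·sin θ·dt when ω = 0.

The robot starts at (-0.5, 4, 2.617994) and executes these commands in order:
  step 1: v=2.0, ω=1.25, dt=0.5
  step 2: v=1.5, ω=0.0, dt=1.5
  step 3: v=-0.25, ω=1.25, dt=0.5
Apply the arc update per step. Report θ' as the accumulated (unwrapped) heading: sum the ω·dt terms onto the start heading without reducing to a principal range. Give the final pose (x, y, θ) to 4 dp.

(-3.5878, 4.0278, 3.8680)

step 1: θ'=3.2430 (R=1.6000) → pose (-1.4620, 4.2061, 3.2430)
step 2: θ'=3.2430 (straight) → pose (-3.7004, 3.9784, 3.2430)
step 3: θ'=3.8680 (R=-0.2000) → pose (-3.5878, 4.0278, 3.8680)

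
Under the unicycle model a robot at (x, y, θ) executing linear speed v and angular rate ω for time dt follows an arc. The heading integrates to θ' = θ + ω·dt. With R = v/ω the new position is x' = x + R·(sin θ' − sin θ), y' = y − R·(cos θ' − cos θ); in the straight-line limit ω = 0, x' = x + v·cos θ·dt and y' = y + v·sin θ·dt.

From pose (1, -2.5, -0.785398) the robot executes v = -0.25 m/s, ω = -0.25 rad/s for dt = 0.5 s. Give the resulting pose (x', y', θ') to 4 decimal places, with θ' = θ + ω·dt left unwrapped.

(0.9174, -2.4063, -0.9104)

θ' = -0.7854 + -0.25·0.5 = -0.9104
R = v/ω = -0.25/-0.25 = 1.0000
x' = 1 + 1.0000·(sin -0.9104 − sin -0.7854) = 0.9174
y' = -2.5 − 1.0000·(cos -0.9104 − cos -0.7854) = -2.4063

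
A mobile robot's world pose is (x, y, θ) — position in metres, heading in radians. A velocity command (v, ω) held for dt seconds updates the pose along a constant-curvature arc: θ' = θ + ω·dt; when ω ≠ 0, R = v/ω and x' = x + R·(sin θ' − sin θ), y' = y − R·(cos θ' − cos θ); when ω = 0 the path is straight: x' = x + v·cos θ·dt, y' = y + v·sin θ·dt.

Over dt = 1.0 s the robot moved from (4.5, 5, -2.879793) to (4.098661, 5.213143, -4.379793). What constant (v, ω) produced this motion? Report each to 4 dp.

v = 0.5000, ω = -1.5000

Δθ = -4.379793 − -2.879793 = -1.500000
ω = Δθ/dt = -1.500000/1.0 = -1.5000
R = Δx/(sin θ' − sin θ) = -0.3333
v = R·ω = -0.3333·-1.5000 = 0.5000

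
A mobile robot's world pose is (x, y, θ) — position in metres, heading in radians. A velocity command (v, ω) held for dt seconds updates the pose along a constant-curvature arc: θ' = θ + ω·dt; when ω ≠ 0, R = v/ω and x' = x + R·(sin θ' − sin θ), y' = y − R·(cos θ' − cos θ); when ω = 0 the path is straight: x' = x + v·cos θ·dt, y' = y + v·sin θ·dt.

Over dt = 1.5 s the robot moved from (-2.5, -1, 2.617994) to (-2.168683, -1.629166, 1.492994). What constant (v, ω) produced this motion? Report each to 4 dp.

v = -0.5000, ω = -0.7500

Δθ = 1.492994 − 2.617994 = -1.125000
ω = Δθ/dt = -1.125000/1.5 = -0.7500
R = −Δy/(cos θ' − cos θ) = 0.6667
v = R·ω = 0.6667·-0.7500 = -0.5000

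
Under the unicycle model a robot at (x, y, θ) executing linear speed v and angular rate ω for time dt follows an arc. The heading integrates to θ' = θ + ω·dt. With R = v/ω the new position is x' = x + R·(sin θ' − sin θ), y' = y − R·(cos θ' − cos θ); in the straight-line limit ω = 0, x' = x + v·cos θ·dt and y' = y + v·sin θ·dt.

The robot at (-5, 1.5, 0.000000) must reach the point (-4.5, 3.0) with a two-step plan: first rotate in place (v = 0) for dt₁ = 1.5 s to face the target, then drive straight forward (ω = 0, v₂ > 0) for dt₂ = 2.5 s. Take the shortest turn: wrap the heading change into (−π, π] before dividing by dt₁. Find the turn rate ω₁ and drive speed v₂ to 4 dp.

heading to target = atan2(3−1.5, -4.5−-5) = 1.2490
Δθ = wrap(1.2490 − 0.0000) = 1.2490; ω₁ = Δθ/dt₁ = 0.8327
distance = √((-4.5−-5)² + (3−1.5)²) = 1.5811; v₂ = distance/dt₂ = 0.6325

ω₁ = 0.8327, v₂ = 0.6325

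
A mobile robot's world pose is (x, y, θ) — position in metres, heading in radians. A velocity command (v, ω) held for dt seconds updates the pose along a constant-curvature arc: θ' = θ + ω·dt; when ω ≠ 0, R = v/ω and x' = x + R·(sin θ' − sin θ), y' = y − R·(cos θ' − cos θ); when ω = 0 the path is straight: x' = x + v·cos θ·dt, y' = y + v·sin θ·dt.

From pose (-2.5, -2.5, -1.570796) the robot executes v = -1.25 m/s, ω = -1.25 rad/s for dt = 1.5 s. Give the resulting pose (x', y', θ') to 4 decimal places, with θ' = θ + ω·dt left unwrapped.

θ' = -1.5708 + -1.25·1.5 = -3.4458
R = v/ω = -1.25/-1.25 = 1.0000
x' = -2.5 + 1.0000·(sin -3.4458 − sin -1.5708) = -1.2005
y' = -2.5 − 1.0000·(cos -3.4458 − cos -1.5708) = -1.5459

(-1.2005, -1.5459, -3.4458)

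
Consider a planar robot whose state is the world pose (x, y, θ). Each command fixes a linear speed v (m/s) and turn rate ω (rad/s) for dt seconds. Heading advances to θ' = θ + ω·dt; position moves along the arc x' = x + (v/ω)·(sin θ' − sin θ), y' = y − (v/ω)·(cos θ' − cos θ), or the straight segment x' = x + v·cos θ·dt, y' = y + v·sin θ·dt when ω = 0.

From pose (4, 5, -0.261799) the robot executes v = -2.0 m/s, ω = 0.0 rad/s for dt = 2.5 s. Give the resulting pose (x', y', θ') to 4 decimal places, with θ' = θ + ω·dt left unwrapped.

θ' = -0.2618 + 0.0·2.5 = -0.2618
ω = 0 → straight: x' = 4 + -2.0·cos(-0.2618)·2.5 = -0.8296
y' = 5 + -2.0·sin(-0.2618)·2.5 = 6.2941

(-0.8296, 6.2941, -0.2618)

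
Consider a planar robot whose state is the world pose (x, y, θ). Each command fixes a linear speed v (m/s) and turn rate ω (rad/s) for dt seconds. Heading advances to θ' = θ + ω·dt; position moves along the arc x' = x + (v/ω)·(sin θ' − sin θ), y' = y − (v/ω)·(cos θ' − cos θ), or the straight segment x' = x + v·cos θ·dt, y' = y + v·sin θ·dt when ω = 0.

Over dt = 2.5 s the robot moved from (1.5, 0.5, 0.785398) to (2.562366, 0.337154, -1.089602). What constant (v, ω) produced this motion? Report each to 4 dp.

v = 0.5000, ω = -0.7500

Δθ = -1.089602 − 0.785398 = -1.875000
ω = Δθ/dt = -1.875000/2.5 = -0.7500
R = Δx/(sin θ' − sin θ) = -0.6667
v = R·ω = -0.6667·-0.7500 = 0.5000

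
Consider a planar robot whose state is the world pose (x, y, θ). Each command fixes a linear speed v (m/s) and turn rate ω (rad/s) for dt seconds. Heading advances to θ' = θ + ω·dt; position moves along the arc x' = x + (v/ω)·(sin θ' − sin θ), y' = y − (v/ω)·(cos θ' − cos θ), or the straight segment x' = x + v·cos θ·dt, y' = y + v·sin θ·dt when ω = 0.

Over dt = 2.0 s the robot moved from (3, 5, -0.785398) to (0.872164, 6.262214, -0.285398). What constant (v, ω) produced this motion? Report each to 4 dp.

v = -1.2500, ω = 0.2500

Δθ = -0.285398 − -0.785398 = 0.500000
ω = Δθ/dt = 0.500000/2.0 = 0.2500
R = Δx/(sin θ' − sin θ) = -5.0000
v = R·ω = -5.0000·0.2500 = -1.2500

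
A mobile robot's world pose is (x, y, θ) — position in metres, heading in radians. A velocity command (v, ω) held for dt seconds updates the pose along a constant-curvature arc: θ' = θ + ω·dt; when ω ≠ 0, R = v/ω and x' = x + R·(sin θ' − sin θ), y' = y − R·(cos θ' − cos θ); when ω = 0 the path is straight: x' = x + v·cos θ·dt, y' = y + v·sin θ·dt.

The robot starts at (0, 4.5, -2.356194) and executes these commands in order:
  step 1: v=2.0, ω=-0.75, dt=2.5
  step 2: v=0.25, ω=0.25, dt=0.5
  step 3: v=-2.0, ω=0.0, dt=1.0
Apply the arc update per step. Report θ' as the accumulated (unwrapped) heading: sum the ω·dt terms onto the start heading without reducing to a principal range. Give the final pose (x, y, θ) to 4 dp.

step 1: θ'=-4.2312 (R=-2.6667) → pose (-4.2495, 5.1514, -4.2312)
step 2: θ'=-4.1062 (R=1.0000) → pose (-4.3141, 5.2583, -4.1062)
step 3: θ'=-4.1062 (straight) → pose (-3.1746, 3.6146, -4.1062)

(-3.1746, 3.6146, -4.1062)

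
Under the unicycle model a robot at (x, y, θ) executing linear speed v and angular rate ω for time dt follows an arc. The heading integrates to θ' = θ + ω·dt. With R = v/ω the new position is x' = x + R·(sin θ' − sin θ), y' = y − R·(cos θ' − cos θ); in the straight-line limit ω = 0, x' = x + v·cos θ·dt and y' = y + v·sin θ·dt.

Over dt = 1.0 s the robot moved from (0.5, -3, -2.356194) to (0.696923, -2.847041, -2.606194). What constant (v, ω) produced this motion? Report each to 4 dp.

Δθ = -2.606194 − -2.356194 = -0.250000
ω = Δθ/dt = -0.250000/1.0 = -0.2500
R = Δx/(sin θ' − sin θ) = 1.0000
v = R·ω = 1.0000·-0.2500 = -0.2500

v = -0.2500, ω = -0.2500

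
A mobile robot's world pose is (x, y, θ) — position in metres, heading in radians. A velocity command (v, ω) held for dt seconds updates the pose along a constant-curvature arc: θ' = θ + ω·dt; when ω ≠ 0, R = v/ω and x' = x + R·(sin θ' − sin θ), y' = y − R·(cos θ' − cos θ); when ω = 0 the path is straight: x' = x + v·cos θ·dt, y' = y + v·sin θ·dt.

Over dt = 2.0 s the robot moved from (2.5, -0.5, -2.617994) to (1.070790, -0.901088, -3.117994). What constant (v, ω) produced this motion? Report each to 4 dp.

v = 0.7500, ω = -0.2500

Δθ = -3.117994 − -2.617994 = -0.500000
ω = Δθ/dt = -0.500000/2.0 = -0.2500
R = Δx/(sin θ' − sin θ) = -3.0000
v = R·ω = -3.0000·-0.2500 = 0.7500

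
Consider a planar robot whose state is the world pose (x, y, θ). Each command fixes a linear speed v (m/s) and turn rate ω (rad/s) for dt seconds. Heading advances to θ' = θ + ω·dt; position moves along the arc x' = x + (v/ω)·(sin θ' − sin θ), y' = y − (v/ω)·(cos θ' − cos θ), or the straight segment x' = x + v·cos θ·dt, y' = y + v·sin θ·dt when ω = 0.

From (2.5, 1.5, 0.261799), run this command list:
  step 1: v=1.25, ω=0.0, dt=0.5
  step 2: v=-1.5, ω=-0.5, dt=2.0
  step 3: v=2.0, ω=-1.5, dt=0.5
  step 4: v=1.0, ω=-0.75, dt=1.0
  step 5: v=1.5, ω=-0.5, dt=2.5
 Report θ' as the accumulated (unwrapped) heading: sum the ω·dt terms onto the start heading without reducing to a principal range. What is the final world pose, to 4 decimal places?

step 1: θ'=0.2618 (straight) → pose (3.1037, 1.6618, 0.2618)
step 2: θ'=-0.7382 (R=3.0000) → pose (0.3084, 2.3405, -0.7382)
step 3: θ'=-1.4882 (R=-1.3333) → pose (0.7399, 1.4643, -1.4882)
step 4: θ'=-2.2382 (R=-1.3333) → pose (0.4583, 0.5290, -2.2382)
step 5: θ'=-3.4882 (R=-3.0000) → pose (-2.9171, -0.4358, -3.4882)

(-2.9171, -0.4358, -3.4882)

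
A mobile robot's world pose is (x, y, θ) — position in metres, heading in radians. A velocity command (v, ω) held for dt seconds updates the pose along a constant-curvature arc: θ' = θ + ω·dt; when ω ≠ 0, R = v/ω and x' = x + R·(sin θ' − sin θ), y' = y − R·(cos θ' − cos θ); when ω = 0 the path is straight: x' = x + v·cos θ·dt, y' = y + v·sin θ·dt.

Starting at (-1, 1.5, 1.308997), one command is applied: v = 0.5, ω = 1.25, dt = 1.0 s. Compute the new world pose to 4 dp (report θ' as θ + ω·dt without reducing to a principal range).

θ' = 1.3090 + 1.25·1.0 = 2.5590
R = v/ω = 0.5/1.25 = 0.4000
x' = -1 + 0.4000·(sin 2.5590 − sin 1.3090) = -1.1663
y' = 1.5 − 0.4000·(cos 2.5590 − cos 1.3090) = 1.9375

(-1.1663, 1.9375, 2.5590)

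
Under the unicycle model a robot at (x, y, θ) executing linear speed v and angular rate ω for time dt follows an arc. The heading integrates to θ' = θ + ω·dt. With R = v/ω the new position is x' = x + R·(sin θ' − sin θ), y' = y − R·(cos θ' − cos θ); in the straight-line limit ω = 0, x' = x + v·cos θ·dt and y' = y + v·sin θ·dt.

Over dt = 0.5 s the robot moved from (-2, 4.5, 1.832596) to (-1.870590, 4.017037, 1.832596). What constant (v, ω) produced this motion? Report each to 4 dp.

v = -1.0000, ω = 0.0000

Δθ = 1.832596 − 1.832596 = 0.000000
ω = Δθ/dt = 0.000000/0.5 = 0.0000
ω = 0 → v = (Δx·cos θ + Δy·sin θ)/dt = -1.0000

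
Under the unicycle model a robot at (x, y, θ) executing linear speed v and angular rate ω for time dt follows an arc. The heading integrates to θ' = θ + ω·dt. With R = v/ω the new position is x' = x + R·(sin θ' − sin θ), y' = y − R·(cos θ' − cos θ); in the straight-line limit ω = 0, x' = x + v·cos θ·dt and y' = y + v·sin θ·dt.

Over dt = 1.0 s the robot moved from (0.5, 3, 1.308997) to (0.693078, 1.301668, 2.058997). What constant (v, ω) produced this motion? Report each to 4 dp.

Δθ = 2.058997 − 1.308997 = 0.750000
ω = Δθ/dt = 0.750000/1.0 = 0.7500
R = −Δy/(cos θ' − cos θ) = -2.3333
v = R·ω = -2.3333·0.7500 = -1.7500

v = -1.7500, ω = 0.7500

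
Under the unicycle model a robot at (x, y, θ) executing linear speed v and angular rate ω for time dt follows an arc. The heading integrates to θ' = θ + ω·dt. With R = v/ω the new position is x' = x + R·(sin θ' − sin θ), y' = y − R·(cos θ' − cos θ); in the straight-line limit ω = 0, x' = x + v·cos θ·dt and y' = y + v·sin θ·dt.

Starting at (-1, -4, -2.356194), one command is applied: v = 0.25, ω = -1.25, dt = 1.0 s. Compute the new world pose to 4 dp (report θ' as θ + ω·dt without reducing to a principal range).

θ' = -2.3562 + -1.25·1.0 = -3.6062
R = v/ω = 0.25/-1.25 = -0.2000
x' = -1 + -0.2000·(sin -3.6062 − sin -2.3562) = -1.2310
y' = -4 − -0.2000·(cos -3.6062 − cos -2.3562) = -4.0374

(-1.2310, -4.0374, -3.6062)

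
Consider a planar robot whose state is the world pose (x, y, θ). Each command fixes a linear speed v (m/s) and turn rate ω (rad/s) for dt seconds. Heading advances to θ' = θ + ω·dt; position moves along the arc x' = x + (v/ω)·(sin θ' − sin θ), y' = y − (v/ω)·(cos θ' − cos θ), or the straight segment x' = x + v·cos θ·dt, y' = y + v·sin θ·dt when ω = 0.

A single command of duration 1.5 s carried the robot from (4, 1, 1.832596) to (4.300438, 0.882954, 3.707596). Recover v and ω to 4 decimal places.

v = -0.2500, ω = 1.2500

Δθ = 3.707596 − 1.832596 = 1.875000
ω = Δθ/dt = 1.875000/1.5 = 1.2500
R = Δx/(sin θ' − sin θ) = -0.2000
v = R·ω = -0.2000·1.2500 = -0.2500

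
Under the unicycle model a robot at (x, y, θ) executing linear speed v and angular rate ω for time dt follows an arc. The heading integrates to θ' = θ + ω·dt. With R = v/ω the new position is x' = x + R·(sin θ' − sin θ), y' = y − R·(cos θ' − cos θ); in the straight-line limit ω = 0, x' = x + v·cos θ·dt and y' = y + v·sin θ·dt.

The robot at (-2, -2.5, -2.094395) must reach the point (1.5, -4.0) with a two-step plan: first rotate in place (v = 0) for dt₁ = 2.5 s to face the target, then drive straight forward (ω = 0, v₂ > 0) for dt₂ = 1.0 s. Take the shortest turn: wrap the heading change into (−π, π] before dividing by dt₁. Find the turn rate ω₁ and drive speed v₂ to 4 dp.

heading to target = atan2(-4−-2.5, 1.5−-2) = -0.4049
Δθ = wrap(-0.4049 − -2.0944) = 1.6895; ω₁ = Δθ/dt₁ = 0.6758
distance = √((1.5−-2)² + (-4−-2.5)²) = 3.8079; v₂ = distance/dt₂ = 3.8079

ω₁ = 0.6758, v₂ = 3.8079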